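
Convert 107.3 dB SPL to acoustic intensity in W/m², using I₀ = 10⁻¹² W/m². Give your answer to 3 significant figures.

0.0537 W/m²

I = I₀·10^(L/10) = 10⁻¹² × 10^(107.3/10) = 10^(-1.270).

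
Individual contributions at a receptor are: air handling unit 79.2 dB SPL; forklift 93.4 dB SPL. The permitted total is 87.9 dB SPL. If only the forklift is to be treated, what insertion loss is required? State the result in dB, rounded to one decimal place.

6.1 dB

The untreated sources together contribute 10^(79.2/10) = 8.318e+07, i.e. 79.20 dB SPL.
To meet 87.9 dB SPL overall, the treated forklift may contribute at most 10^(87.9/10) − 8.318e+07 = 5.334e+08, i.e. 87.27 dB SPL.
Required insertion loss = 93.4 − 87.27 = 6.13 dB.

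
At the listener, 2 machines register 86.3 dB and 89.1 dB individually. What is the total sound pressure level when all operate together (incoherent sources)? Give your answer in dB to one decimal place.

90.9 dB

For uncorrelated sources the intensities add, so convert each level to linear form, sum, and take 10·log₁₀ of the total.
Σ 10^(L/10) = 10^(86.3/10) + 10^(89.1/10) = 1.239e+09.
L_total = 10·log₁₀(1.239e+09) = 90.93 dB.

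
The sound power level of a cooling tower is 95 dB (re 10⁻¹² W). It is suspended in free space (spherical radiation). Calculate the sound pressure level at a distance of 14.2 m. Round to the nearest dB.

The power spreads over a sphere of area 4π·r², so L_p = L_w − 10·log₁₀(4π·r²).
4π·r² = 2534 m², 10·log₁₀ of that is 34.038 dB.
L_p = 95 − 34.038 = 60.96 dB.

61 dB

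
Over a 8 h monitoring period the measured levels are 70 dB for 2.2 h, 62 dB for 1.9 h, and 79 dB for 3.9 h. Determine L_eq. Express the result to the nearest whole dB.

76 dB

L_eq = 10·log₁₀[(1/T)·Σ tᵢ·10^(Lᵢ/10)] with T = 8 h.
Σ tᵢ·10^(Lᵢ/10) = 2.2·10^(70/10) + 1.9·10^(62/10) + 3.9·10^(79/10) = 3.348e+08.
L_eq = 10·log₁₀(3.348e+08/8) = 76.22 dB.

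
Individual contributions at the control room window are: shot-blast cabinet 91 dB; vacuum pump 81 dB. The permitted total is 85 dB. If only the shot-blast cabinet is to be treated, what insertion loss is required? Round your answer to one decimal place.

The untreated sources together contribute 10^(81/10) = 1.259e+08, i.e. 81.00 dB.
The limit corresponds to 10^(85/10) = 3.162e+08; subtracting the fixed part leaves 1.903e+08 for the shot-blast cabinet, i.e. 82.80 dB.
So the shot-blast cabinet must be reduced from 91 to 82.80 dB: IL = 8.20 dB.

8.2 dB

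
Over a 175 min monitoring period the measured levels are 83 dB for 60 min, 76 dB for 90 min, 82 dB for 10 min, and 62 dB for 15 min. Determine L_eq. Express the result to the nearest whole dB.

L_eq = 10·log₁₀[(1/T)·Σ tᵢ·10^(Lᵢ/10)] with T = 175 min.
Σ tᵢ·10^(Lᵢ/10) = 60·10^(83/10) + 90·10^(76/10) + 10·10^(82/10) + 15·10^(62/10) = 1.716e+10.
L_eq = 10·log₁₀(1.716e+10/175) = 79.92 dB.

80 dB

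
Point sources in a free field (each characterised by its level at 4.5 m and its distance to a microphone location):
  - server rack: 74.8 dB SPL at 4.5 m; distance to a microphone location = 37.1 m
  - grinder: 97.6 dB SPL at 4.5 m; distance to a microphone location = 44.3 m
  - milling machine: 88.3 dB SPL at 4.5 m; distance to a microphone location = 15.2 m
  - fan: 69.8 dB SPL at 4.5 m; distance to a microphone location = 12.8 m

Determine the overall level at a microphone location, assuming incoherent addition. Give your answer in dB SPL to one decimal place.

80.8 dB SPL

Apply inverse-square spreading to bring every level to the receiver, then sum 10^(L/10).
server rack: 74.8 − 20·log₁₀(37.1/4.5) = 74.8 − 18.32 = 56.48 dB SPL.
grinder: 97.6 − 20·log₁₀(44.3/4.5) = 97.6 − 19.86 = 77.74 dB SPL.
milling machine: 88.3 − 20·log₁₀(15.2/4.5) = 88.3 − 10.57 = 77.73 dB SPL.
fan: 69.8 − 20·log₁₀(12.8/4.5) = 69.8 − 9.08 = 60.72 dB SPL.
Σ 10^(L/10) = 1.203e+08 → L_total = 10·log₁₀(1.203e+08) = 80.80 dB SPL.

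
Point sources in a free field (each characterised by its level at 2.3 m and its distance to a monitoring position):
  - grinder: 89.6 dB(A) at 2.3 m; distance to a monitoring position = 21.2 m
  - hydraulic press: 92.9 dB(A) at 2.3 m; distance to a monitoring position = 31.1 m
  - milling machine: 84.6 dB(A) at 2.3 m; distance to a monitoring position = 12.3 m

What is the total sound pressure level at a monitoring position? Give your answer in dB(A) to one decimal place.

75.0 dB(A)

Propagate each source to the receiver with L = L_ref − 20·log₁₀(r/r_ref), then add intensities.
grinder: 89.6 − 20·log₁₀(21.2/2.3) = 89.6 − 19.29 = 70.31 dB(A).
hydraulic press: 92.9 − 20·log₁₀(31.1/2.3) = 92.9 − 22.62 = 70.28 dB(A).
milling machine: 84.6 − 20·log₁₀(12.3/2.3) = 84.6 − 14.56 = 70.04 dB(A).
Σ 10^(L/10) = 3.148e+07 → L_total = 10·log₁₀(3.148e+07) = 74.98 dB(A).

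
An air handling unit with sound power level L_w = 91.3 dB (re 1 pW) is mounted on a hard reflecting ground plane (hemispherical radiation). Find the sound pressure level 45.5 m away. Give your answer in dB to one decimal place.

Free-field hemispherical radiation: L_p = L_w − 10·log₁₀(2π·r²), r = 45.5 m.
2π·r² = 1.301e+04 m², 10·log₁₀ of that is 41.142 dB.
L_p = 91.3 − 41.142 = 50.16 dB.

50.2 dB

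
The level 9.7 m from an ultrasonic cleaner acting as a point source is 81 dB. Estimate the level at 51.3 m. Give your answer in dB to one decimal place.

66.5 dB

Spherical spreading from a point source gives a 20·log₁₀(r₂/r₁) drop.
L₂ = 81 − 20·log₁₀(51.3/9.7) = 81 − 14.467 = 66.53 dB.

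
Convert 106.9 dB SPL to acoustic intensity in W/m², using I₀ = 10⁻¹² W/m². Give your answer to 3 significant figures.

I = I₀·10^(L/10) = 10⁻¹² × 10^(106.9/10) = 10^(-1.310).

0.0490 W/m²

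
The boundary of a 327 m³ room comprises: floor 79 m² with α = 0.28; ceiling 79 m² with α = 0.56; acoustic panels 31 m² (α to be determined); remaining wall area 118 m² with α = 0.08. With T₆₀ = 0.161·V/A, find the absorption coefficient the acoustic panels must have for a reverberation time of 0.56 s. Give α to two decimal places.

0.59

Required total absorption A = 0.161·327/0.56 = 94.01 m².
Absorption from the other surfaces = 79·0.28 + 79·0.56 + 118·0.08 = 75.80 m², so the acoustic panels must supply 18.21 m² over 31 m².
α = 18.21/31 = 0.587.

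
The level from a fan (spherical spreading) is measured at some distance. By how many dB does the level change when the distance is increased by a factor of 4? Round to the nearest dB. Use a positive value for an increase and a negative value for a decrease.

Point-source spreading: ΔL = −20·log₁₀(r₂/r₁).
ΔL = −20·log₁₀(4) = -12.04 dB.

-12 dB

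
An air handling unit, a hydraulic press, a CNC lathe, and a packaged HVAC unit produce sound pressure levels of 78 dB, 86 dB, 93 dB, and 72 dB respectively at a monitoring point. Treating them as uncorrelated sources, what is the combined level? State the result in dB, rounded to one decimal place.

93.9 dB

For uncorrelated sources the intensities add, so convert each level to linear form, sum, and take 10·log₁₀ of the total.
Σ 10^(L/10) = 10^(78/10) + 10^(86/10) + 10^(93/10) + 10^(72/10) = 2.472e+09.
L_total = 10·log₁₀(2.472e+09) = 93.93 dB.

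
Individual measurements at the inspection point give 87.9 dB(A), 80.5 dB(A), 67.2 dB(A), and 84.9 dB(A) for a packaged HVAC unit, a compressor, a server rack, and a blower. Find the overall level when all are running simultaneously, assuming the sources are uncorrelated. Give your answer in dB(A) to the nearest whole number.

90 dB(A)

For uncorrelated sources the intensities add, so convert each level to linear form, sum, and take 10·log₁₀ of the total.
Σ 10^(L/10) = 10^(87.9/10) + 10^(80.5/10) + 10^(67.2/10) + 10^(84.9/10) = 1.043e+09.
L_total = 10·log₁₀(1.043e+09) = 90.18 dB(A).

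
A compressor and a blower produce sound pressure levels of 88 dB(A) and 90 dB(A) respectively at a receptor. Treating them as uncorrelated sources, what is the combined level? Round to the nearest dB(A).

92 dB(A)

For uncorrelated sources the intensities add, so convert each level to linear form, sum, and take 10·log₁₀ of the total.
Σ 10^(L/10) = 10^(88/10) + 10^(90/10) = 1.631e+09.
L_total = 10·log₁₀(1.631e+09) = 92.12 dB(A).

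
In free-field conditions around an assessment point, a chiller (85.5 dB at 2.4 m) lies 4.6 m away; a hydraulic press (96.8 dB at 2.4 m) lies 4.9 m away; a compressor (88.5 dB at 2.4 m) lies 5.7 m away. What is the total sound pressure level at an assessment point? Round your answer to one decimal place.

91.4 dB

Propagate each source to the receiver with L = L_ref − 20·log₁₀(r/r_ref), then add intensities.
chiller: 85.5 − 20·log₁₀(4.6/2.4) = 85.5 − 5.65 = 79.85 dB.
hydraulic press: 96.8 − 20·log₁₀(4.9/2.4) = 96.8 − 6.20 = 90.60 dB.
compressor: 88.5 − 20·log₁₀(5.7/2.4) = 88.5 − 7.51 = 80.99 dB.
Σ 10^(L/10) = 1.370e+09 → L_total = 10·log₁₀(1.370e+09) = 91.37 dB.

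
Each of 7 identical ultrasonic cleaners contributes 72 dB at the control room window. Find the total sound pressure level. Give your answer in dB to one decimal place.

L_total = L₁ + 10·log₁₀ N for N identical incoherent sources.
L_total = 72 + 10·log₁₀(7) = 72 + 8.451 = 80.45 dB.

80.5 dB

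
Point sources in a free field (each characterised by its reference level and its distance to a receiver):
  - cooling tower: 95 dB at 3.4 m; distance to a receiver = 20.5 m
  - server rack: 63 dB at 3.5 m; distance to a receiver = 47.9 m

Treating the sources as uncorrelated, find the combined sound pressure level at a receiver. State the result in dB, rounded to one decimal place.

79.4 dB

Apply inverse-square spreading to bring every level to the receiver, then sum 10^(L/10).
cooling tower: 95 − 20·log₁₀(20.5/3.4) = 95 − 15.61 = 79.39 dB.
server rack: 63 − 20·log₁₀(47.9/3.5) = 63 − 22.73 = 40.27 dB.
Σ 10^(L/10) = 8.700e+07 → L_total = 10·log₁₀(8.700e+07) = 79.40 dB.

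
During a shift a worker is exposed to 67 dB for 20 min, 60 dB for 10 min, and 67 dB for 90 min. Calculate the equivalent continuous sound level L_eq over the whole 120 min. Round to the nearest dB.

L_eq = 10·log₁₀[(1/T)·Σ tᵢ·10^(Lᵢ/10)] with T = 120 min.
Σ tᵢ·10^(Lᵢ/10) = 20·10^(67/10) + 10·10^(60/10) + 90·10^(67/10) = 5.613e+08.
L_eq = 10·log₁₀(5.613e+08/120) = 66.70 dB.

67 dB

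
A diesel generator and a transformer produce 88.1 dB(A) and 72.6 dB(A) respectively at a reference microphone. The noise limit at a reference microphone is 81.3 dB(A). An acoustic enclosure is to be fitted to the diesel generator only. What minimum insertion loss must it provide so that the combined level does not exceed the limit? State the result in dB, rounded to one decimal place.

7.4 dB

Everything except the diesel generator sums to 10^(72.6/10) = 1.820e+07 in linear terms, 72.60 dB(A).
The limit corresponds to 10^(81.3/10) = 1.349e+08; subtracting the fixed part leaves 1.167e+08 for the diesel generator, i.e. 80.67 dB(A).
So the diesel generator must be reduced from 88.1 to 80.67 dB(A): IL = 7.43 dB.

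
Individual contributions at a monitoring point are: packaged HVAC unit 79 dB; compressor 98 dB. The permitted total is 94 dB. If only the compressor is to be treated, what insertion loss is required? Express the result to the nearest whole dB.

4 dB

Fixed contribution from the other source: Σ 10^(L/10) = 10^(79/10) = 7.943e+07 (79.00 dB).
To meet 94 dB overall, the treated compressor may contribute at most 10^(94/10) − 7.943e+07 = 2.432e+09, i.e. 93.86 dB.
Required insertion loss = 98 − 93.86 = 4.14 dB.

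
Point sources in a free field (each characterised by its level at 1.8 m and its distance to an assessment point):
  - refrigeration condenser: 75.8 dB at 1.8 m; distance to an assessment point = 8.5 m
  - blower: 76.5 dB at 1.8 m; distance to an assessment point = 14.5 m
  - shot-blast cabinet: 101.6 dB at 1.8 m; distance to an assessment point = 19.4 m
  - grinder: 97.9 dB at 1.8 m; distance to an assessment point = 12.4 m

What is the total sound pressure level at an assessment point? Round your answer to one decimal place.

Propagate each source to the receiver with L = L_ref − 20·log₁₀(r/r_ref), then add intensities.
refrigeration condenser: 75.8 − 20·log₁₀(8.5/1.8) = 75.8 − 13.48 = 62.32 dB.
blower: 76.5 − 20·log₁₀(14.5/1.8) = 76.5 − 18.12 = 58.38 dB.
shot-blast cabinet: 101.6 − 20·log₁₀(19.4/1.8) = 101.6 − 20.65 = 80.95 dB.
grinder: 97.9 − 20·log₁₀(12.4/1.8) = 97.9 − 16.76 = 81.14 dB.
Σ 10^(L/10) = 2.568e+08 → L_total = 10·log₁₀(2.568e+08) = 84.10 dB.

84.1 dB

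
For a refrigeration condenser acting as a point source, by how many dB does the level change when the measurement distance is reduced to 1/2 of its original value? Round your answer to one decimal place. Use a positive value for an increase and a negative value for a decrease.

With spherical spreading the level changes by −20·log₁₀(r₂/r₁).
ΔL = −20·log₁₀(0.5) = +6.02 dB.

+6.0 dB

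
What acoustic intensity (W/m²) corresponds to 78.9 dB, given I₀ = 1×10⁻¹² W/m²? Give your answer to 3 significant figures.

7.76e-05 W/m²

I/I₀ = 10^(78.9/10) = 7.762e+07, so I = 7.762e+07 × 10⁻¹² W/m².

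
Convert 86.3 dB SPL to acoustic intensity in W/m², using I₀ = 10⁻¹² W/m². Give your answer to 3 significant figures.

0.000427 W/m²

L = 10·log₁₀(I/I₀) ⇒ I = I₀·10^(L/10) = 10⁻¹² × 10^8.63.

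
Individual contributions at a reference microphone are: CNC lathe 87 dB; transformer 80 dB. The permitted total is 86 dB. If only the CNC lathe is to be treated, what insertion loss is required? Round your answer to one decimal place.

2.3 dB

The untreated sources together contribute 10^(80/10) = 1.000e+08, i.e. 80.00 dB.
The limit corresponds to 10^(86/10) = 3.981e+08; subtracting the fixed part leaves 2.981e+08 for the CNC lathe, i.e. 84.74 dB.
So the CNC lathe must be reduced from 87 to 84.74 dB: IL = 2.26 dB.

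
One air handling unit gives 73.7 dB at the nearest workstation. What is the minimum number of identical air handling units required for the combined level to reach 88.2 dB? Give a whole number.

29

Need L₁ + 10·log₁₀ N ≥ 88.2, i.e. log₁₀ N ≥ 1.45.
N ≥ 10^(14.5/10) = 28.184, so N = 29.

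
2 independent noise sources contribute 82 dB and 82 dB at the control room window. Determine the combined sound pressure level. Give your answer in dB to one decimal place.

85.0 dB

Incoherent sources combine by intensity addition: L_total = 10·log₁₀(Σ 10^(L_i/10)).
Σ 10^(L/10) = 10^(82/10) + 10^(82/10) = 3.170e+08.
L_total = 10·log₁₀(3.170e+08) = 85.01 dB.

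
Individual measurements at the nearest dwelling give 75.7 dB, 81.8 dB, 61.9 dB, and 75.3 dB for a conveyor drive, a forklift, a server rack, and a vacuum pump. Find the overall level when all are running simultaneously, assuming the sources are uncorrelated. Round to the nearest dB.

For uncorrelated sources the intensities add, so convert each level to linear form, sum, and take 10·log₁₀ of the total.
Σ 10^(L/10) = 10^(75.7/10) + 10^(81.8/10) + 10^(61.9/10) + 10^(75.3/10) = 2.239e+08.
L_total = 10·log₁₀(2.239e+08) = 83.50 dB.

84 dB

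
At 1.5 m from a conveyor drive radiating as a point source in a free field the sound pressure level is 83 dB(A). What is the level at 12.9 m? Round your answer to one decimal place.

64.3 dB(A)

For a point source, L₂ = L₁ − 20·log₁₀(r₂/r₁).
L₂ = 83 − 20·log₁₀(12.9/1.5) = 83 − 18.690 = 64.31 dB(A).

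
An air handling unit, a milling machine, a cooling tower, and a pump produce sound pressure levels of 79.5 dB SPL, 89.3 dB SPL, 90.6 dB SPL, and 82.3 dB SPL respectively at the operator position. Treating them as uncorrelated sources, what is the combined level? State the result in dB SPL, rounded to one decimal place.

93.5 dB SPL

Incoherent sources combine by intensity addition: L_total = 10·log₁₀(Σ 10^(L_i/10)).
Σ 10^(L/10) = 10^(79.5/10) + 10^(89.3/10) + 10^(90.6/10) + 10^(82.3/10) = 2.258e+09.
L_total = 10·log₁₀(2.258e+09) = 93.54 dB SPL.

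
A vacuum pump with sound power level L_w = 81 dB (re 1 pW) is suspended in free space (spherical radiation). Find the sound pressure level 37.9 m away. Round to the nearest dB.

L_p = L_w − 10·log₁₀(4π·r²) with r = 37.9 m.
4π·r² = 1.805e+04 m², 10·log₁₀ of that is 42.565 dB.
L_p = 81 − 42.565 = 38.44 dB.

38 dB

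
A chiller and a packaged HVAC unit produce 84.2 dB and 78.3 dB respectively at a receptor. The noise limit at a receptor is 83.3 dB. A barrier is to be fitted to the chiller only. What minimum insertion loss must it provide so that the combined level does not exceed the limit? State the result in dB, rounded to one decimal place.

2.6 dB

The untreated sources together contribute 10^(78.3/10) = 6.761e+07, i.e. 78.30 dB.
The limit corresponds to 10^(83.3/10) = 2.138e+08; subtracting the fixed part leaves 1.462e+08 for the chiller, i.e. 81.65 dB.
So the chiller must be reduced from 84.2 to 81.65 dB: IL = 2.55 dB.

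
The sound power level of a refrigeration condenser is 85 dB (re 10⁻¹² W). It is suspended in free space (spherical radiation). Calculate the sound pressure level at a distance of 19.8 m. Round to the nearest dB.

Free-field spherical radiation: L_p = L_w − 10·log₁₀(4π·r²), r = 19.8 m.
4π·r² = 4927 m², 10·log₁₀ of that is 36.925 dB.
L_p = 85 − 36.925 = 48.07 dB.

48 dB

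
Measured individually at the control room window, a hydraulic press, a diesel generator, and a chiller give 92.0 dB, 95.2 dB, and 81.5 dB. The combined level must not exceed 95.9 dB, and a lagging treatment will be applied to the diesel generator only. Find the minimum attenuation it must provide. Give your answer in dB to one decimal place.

Fixed contribution from the other sources: Σ 10^(L/10) = 10^(92.0/10) + 10^(81.5/10) = 1.726e+09 (92.37 dB).
The limit corresponds to 10^(95.9/10) = 3.890e+09; subtracting the fixed part leaves 2.164e+09 for the diesel generator, i.e. 93.35 dB.
So the diesel generator must be reduced from 95.2 to 93.35 dB: IL = 1.85 dB.

1.8 dB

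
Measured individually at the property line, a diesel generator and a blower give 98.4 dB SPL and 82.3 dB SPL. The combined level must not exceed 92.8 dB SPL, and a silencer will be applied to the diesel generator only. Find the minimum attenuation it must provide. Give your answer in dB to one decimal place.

6.0 dB

Everything except the diesel generator sums to 10^(82.3/10) = 1.698e+08 in linear terms, 82.30 dB SPL.
To meet 92.8 dB SPL overall, the treated diesel generator may contribute at most 10^(92.8/10) − 1.698e+08 = 1.736e+09, i.e. 92.39 dB SPL.
So the diesel generator must be reduced from 98.4 to 92.39 dB SPL: IL = 6.01 dB.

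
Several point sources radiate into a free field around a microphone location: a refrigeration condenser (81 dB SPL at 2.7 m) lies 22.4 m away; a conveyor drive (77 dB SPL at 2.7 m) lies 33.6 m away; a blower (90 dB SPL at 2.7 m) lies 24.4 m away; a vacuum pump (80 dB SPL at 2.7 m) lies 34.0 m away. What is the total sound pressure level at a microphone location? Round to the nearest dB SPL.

Apply inverse-square spreading to bring every level to the receiver, then sum 10^(L/10).
refrigeration condenser: 81 − 20·log₁₀(22.4/2.7) = 81 − 18.38 = 62.62 dB SPL.
conveyor drive: 77 − 20·log₁₀(33.6/2.7) = 77 − 21.90 = 55.10 dB SPL.
blower: 90 − 20·log₁₀(24.4/2.7) = 90 − 19.12 = 70.88 dB SPL.
vacuum pump: 80 − 20·log₁₀(34.0/2.7) = 80 − 22.00 = 58.00 dB SPL.
Σ 10^(L/10) = 1.503e+07 → L_total = 10·log₁₀(1.503e+07) = 71.77 dB SPL.

72 dB SPL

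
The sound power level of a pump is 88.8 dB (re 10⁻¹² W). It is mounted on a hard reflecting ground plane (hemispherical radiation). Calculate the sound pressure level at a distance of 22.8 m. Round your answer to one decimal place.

53.7 dB

L_p = L_w − 10·log₁₀(2π·r²) with r = 22.8 m.
2π·r² = 3266 m², 10·log₁₀ of that is 35.140 dB.
L_p = 88.8 − 35.140 = 53.66 dB.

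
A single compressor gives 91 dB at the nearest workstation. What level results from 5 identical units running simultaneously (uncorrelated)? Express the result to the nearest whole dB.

98 dB

With 5 equal, uncorrelated contributions the intensity is 5× that of one unit, giving a rise of 10·log₁₀ 5.
L_total = 91 + 10·log₁₀(5) = 91 + 6.990 = 97.99 dB.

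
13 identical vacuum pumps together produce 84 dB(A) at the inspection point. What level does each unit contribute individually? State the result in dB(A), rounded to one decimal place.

72.9 dB(A)

Dividing the total intensity by 13 lowers the level by 10·log₁₀ 13 = 11.139 dB: L₁ = 84 − 11.139.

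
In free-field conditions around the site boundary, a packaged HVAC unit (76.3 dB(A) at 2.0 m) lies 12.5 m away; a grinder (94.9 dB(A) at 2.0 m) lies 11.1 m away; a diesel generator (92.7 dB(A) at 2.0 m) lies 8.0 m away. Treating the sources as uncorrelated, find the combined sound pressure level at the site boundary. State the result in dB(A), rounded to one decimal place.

Apply inverse-square spreading to bring every level to the receiver, then sum 10^(L/10).
packaged HVAC unit: 76.3 − 20·log₁₀(12.5/2.0) = 76.3 − 15.92 = 60.38 dB(A).
grinder: 94.9 − 20·log₁₀(11.1/2.0) = 94.9 − 14.89 = 80.01 dB(A).
diesel generator: 92.7 − 20·log₁₀(8.0/2.0) = 92.7 − 12.04 = 80.66 dB(A).
Σ 10^(L/10) = 2.178e+08 → L_total = 10·log₁₀(2.178e+08) = 83.38 dB(A).

83.4 dB(A)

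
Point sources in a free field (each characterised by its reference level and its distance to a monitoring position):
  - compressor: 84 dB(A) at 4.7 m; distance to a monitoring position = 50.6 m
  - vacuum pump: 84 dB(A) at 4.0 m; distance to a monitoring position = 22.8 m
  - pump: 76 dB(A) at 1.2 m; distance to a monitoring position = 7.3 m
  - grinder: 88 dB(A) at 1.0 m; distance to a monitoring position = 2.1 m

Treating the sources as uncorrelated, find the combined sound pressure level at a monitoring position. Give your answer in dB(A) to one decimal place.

First find each source's level at the receiver (point-source: −20·log₁₀(r/r_ref)), then combine on an intensity basis.
compressor: 84 − 20·log₁₀(50.6/4.7) = 84 − 20.64 = 63.36 dB(A).
vacuum pump: 84 − 20·log₁₀(22.8/4.0) = 84 − 15.12 = 68.88 dB(A).
pump: 76 − 20·log₁₀(7.3/1.2) = 76 − 15.68 = 60.32 dB(A).
grinder: 88 − 20·log₁₀(2.1/1.0) = 88 − 6.44 = 81.56 dB(A).
Σ 10^(L/10) = 1.540e+08 → L_total = 10·log₁₀(1.540e+08) = 81.88 dB(A).

81.9 dB(A)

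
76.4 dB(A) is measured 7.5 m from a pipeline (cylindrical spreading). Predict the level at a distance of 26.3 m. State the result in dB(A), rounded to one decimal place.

Line-source attenuation: ΔL = 10·log₁₀(r₂/r₁) = 10·log₁₀(26.3/7.5) = 5.449 dB.
L₂ = 76.4 − 10·log₁₀(26.3/7.5) = 76.4 − 5.449 = 70.95 dB(A).

71.0 dB(A)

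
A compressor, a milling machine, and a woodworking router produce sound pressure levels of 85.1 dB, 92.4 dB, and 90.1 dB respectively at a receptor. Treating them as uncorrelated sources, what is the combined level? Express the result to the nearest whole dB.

95 dB

Incoherent sources combine by intensity addition: L_total = 10·log₁₀(Σ 10^(L_i/10)).
Σ 10^(L/10) = 10^(85.1/10) + 10^(92.4/10) + 10^(90.1/10) = 3.085e+09.
L_total = 10·log₁₀(3.085e+09) = 94.89 dB.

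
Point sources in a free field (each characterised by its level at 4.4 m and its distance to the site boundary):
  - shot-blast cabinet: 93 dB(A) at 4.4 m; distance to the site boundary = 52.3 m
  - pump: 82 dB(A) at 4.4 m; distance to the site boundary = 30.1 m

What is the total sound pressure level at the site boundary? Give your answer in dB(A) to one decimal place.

Propagate each source to the receiver with L = L_ref − 20·log₁₀(r/r_ref), then add intensities.
shot-blast cabinet: 93 − 20·log₁₀(52.3/4.4) = 93 − 21.50 = 71.50 dB(A).
pump: 82 − 20·log₁₀(30.1/4.4) = 82 − 16.70 = 65.30 dB(A).
Σ 10^(L/10) = 1.751e+07 → L_total = 10·log₁₀(1.751e+07) = 72.43 dB(A).

72.4 dB(A)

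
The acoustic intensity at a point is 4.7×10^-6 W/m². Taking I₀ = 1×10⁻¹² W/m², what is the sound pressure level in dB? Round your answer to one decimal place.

66.7 dB

Dividing by I₀ shifts the exponent by 12: I/I₀ = 4.7×10^6.
L = 10·(0.6721 + 6) = 66.72 dB.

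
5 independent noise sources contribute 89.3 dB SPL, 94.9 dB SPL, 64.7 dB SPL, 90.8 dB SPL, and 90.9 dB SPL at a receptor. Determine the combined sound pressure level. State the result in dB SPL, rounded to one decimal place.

98.0 dB SPL

For uncorrelated sources the intensities add, so convert each level to linear form, sum, and take 10·log₁₀ of the total.
Σ 10^(L/10) = 10^(89.3/10) + 10^(94.9/10) + 10^(64.7/10) + 10^(90.8/10) + 10^(90.9/10) = 6.377e+09.
L_total = 10·log₁₀(6.377e+09) = 98.05 dB SPL.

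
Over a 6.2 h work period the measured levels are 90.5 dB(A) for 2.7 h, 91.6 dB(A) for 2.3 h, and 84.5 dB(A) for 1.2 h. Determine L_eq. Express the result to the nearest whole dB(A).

90 dB(A)

Weight each interval's intensity by its duration and average over T = 6.2 h:
Σ tᵢ·10^(Lᵢ/10) = 2.7·10^(90.5/10) + 2.3·10^(91.6/10) + 1.2·10^(84.5/10) = 6.692e+09.
L_eq = 10·log₁₀(6.692e+09/6.2) = 90.33 dB(A).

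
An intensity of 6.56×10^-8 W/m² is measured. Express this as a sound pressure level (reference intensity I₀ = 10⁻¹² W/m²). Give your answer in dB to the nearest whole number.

48 dB

L = 10·log₁₀(I/I₀) = 10·log₁₀(6.56×10^-8/10⁻¹²) = 10·log₁₀(6.56×10^4).
L = 10·(0.8169 + 4) = 48.17 dB.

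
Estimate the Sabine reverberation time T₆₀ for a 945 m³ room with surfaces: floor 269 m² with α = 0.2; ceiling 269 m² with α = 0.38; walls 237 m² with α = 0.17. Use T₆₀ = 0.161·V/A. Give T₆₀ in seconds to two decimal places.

A = Σ Sᵢαᵢ = 269·0.2 + 269·0.38 + 237·0.17 = 196.31 m².
T₆₀ = 0.161·V/A = 0.161·945/196.31 = 0.775 s.

0.78 s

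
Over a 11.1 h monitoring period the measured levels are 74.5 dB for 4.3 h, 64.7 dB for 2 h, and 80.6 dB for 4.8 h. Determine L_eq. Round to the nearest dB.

The energy average is taken in the linear domain: L_eq = 10·log₁₀[(Σ tᵢ·10^(Lᵢ/10))/T], T = 11.1 h.
Σ tᵢ·10^(Lᵢ/10) = 4.3·10^(74.5/10) + 2·10^(64.7/10) + 4.8·10^(80.6/10) = 6.782e+08.
L_eq = 10·log₁₀(6.782e+08/11.1) = 77.86 dB.

78 dB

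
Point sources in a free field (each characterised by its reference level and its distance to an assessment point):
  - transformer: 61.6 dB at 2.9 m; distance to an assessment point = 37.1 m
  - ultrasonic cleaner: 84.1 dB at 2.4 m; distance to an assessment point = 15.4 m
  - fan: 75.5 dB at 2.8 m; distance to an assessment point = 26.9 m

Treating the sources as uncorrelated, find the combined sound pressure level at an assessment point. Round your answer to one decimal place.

68.2 dB

Propagate each source to the receiver with L = L_ref − 20·log₁₀(r/r_ref), then add intensities.
transformer: 61.6 − 20·log₁₀(37.1/2.9) = 61.6 − 22.14 = 39.46 dB.
ultrasonic cleaner: 84.1 − 20·log₁₀(15.4/2.4) = 84.1 − 16.15 = 67.95 dB.
fan: 75.5 − 20·log₁₀(26.9/2.8) = 75.5 − 19.65 = 55.85 dB.
Σ 10^(L/10) = 6.636e+06 → L_total = 10·log₁₀(6.636e+06) = 68.22 dB.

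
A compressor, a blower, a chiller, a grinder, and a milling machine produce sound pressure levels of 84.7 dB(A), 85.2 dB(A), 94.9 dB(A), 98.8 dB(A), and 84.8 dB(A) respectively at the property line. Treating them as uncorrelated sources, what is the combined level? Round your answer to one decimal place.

For uncorrelated sources the intensities add, so convert each level to linear form, sum, and take 10·log₁₀ of the total.
Σ 10^(L/10) = 10^(84.7/10) + 10^(85.2/10) + 10^(94.9/10) + 10^(98.8/10) + 10^(84.8/10) = 1.160e+10.
L_total = 10·log₁₀(1.160e+10) = 100.65 dB(A).

100.6 dB(A)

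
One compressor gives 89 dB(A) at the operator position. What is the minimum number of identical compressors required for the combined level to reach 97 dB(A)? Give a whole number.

Need L₁ + 10·log₁₀ N ≥ 97, i.e. log₁₀ N ≥ 0.80.
N ≥ 10^(8.0/10) = 6.310, so N = 7.

7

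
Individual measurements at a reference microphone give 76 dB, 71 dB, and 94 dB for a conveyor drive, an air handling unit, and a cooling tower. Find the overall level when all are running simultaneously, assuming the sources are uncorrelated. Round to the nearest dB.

94 dB

For uncorrelated sources the intensities add, so convert each level to linear form, sum, and take 10·log₁₀ of the total.
Σ 10^(L/10) = 10^(76/10) + 10^(71/10) + 10^(94/10) = 2.564e+09.
L_total = 10·log₁₀(2.564e+09) = 94.09 dB.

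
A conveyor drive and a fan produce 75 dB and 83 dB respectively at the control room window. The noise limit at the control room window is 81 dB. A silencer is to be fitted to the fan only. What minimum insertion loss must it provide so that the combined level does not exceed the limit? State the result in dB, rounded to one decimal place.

3.3 dB

Fixed contribution from the other source: Σ 10^(L/10) = 10^(75/10) = 3.162e+07 (75.00 dB).
To meet 81 dB overall, the treated fan may contribute at most 10^(81/10) − 3.162e+07 = 9.427e+07, i.e. 79.74 dB.
Required insertion loss = 83 − 79.74 = 3.26 dB.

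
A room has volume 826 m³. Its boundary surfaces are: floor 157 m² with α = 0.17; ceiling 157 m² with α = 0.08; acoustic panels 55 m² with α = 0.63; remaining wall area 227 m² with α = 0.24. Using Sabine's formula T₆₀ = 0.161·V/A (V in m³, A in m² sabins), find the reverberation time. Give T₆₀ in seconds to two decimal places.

1.04 s

Summing Sᵢαᵢ: 157·0.17 + 157·0.08 + 55·0.63 + 227·0.24 = 128.38 m².
T₆₀ = 0.161 × 826 / 128.38 = 1.036 s.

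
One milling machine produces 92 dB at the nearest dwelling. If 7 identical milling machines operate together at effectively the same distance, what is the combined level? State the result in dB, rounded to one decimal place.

100.5 dB

N identical incoherent sources raise the level by 10·log₁₀ N.
L_total = 92 + 10·log₁₀(7) = 92 + 8.451 = 100.45 dB.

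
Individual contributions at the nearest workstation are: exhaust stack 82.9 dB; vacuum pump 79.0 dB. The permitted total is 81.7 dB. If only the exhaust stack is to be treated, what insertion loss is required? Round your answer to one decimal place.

4.5 dB

The untreated sources together contribute 10^(79.0/10) = 7.943e+07, i.e. 79.00 dB.
The limit corresponds to 10^(81.7/10) = 1.479e+08; subtracting the fixed part leaves 6.848e+07 for the exhaust stack, i.e. 78.36 dB.
So the exhaust stack must be reduced from 82.9 to 78.36 dB: IL = 4.54 dB.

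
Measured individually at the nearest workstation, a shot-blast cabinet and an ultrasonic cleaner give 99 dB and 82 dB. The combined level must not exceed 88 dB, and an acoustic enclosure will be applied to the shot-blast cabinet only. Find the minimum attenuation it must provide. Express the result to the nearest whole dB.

The untreated sources together contribute 10^(82/10) = 1.585e+08, i.e. 82.00 dB.
To meet 88 dB overall, the treated shot-blast cabinet may contribute at most 10^(88/10) − 1.585e+08 = 4.725e+08, i.e. 86.74 dB.
Required insertion loss = 99 − 86.74 = 12.26 dB.

12 dB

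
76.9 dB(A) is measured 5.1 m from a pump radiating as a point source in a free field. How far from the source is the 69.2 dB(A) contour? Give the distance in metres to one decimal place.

Point-source spreading drops the level by 20·log₁₀(r₂/r₁); inverting, r₂/r₁ = 10^(ΔL/20).
r₂ = 5.1·10^((76.9−69.2)/20) = 5.1·10^(7.7/20) = 12.38 m.

12.4 m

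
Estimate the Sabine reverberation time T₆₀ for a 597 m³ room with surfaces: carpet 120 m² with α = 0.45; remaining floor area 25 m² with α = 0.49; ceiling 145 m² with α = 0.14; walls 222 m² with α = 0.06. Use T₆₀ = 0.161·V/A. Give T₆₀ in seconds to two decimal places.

0.96 s

Summing Sᵢαᵢ: 120·0.45 + 25·0.49 + 145·0.14 + 222·0.06 = 99.87 m².
T₆₀ = 0.161·V/A = 0.161·597/99.87 = 0.962 s.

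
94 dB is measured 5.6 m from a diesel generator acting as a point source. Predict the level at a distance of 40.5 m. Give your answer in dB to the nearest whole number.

77 dB

For a point source, L₂ = L₁ − 20·log₁₀(r₂/r₁).
L₂ = 94 − 20·log₁₀(40.5/5.6) = 94 − 17.185 = 76.81 dB.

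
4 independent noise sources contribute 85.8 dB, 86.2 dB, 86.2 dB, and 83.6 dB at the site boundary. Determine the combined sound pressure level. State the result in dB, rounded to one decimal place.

91.6 dB

Incoherent sources combine by intensity addition: L_total = 10·log₁₀(Σ 10^(L_i/10)).
Σ 10^(L/10) = 10^(85.8/10) + 10^(86.2/10) + 10^(86.2/10) + 10^(83.6/10) = 1.443e+09.
L_total = 10·log₁₀(1.443e+09) = 91.59 dB.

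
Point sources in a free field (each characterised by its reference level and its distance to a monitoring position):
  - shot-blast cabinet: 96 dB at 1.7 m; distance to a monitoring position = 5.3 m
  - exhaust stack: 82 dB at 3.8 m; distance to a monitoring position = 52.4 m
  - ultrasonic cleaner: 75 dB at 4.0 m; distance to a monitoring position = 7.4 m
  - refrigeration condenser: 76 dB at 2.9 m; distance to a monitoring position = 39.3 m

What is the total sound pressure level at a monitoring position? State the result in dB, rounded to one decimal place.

First find each source's level at the receiver (point-source: −20·log₁₀(r/r_ref)), then combine on an intensity basis.
shot-blast cabinet: 96 − 20·log₁₀(5.3/1.7) = 96 − 9.88 = 86.12 dB.
exhaust stack: 82 − 20·log₁₀(52.4/3.8) = 82 − 22.79 = 59.21 dB.
ultrasonic cleaner: 75 − 20·log₁₀(7.4/4.0) = 75 − 5.34 = 69.66 dB.
refrigeration condenser: 76 − 20·log₁₀(39.3/2.9) = 76 − 22.64 = 53.36 dB.
Σ 10^(L/10) = 4.199e+08 → L_total = 10·log₁₀(4.199e+08) = 86.23 dB.

86.2 dB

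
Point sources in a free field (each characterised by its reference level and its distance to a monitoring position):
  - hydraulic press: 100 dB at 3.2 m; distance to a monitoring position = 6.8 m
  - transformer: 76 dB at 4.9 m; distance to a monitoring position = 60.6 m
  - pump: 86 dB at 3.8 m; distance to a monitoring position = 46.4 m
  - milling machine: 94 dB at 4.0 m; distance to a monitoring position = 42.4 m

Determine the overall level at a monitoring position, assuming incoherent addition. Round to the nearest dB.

94 dB

First find each source's level at the receiver (point-source: −20·log₁₀(r/r_ref)), then combine on an intensity basis.
hydraulic press: 100 − 20·log₁₀(6.8/3.2) = 100 − 6.55 = 93.45 dB.
transformer: 76 − 20·log₁₀(60.6/4.9) = 76 − 21.85 = 54.15 dB.
pump: 86 − 20·log₁₀(46.4/3.8) = 86 − 21.73 = 64.27 dB.
milling machine: 94 − 20·log₁₀(42.4/4.0) = 94 − 20.51 = 73.49 dB.
Σ 10^(L/10) = 2.240e+09 → L_total = 10·log₁₀(2.240e+09) = 93.50 dB.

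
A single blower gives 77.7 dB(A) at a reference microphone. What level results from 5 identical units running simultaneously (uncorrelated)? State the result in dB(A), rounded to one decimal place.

84.7 dB(A)

N identical incoherent sources raise the level by 10·log₁₀ N.
L_total = 77.7 + 10·log₁₀(5) = 77.7 + 6.990 = 84.69 dB(A).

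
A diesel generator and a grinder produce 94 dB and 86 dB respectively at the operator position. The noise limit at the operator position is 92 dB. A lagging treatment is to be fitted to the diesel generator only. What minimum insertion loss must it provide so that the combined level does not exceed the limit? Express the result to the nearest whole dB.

Fixed contribution from the other source: Σ 10^(L/10) = 10^(86/10) = 3.981e+08 (86.00 dB).
To meet 92 dB overall, the treated diesel generator may contribute at most 10^(92/10) − 3.981e+08 = 1.187e+09, i.e. 90.74 dB.
Required insertion loss = 94 − 90.74 = 3.26 dB.

3 dB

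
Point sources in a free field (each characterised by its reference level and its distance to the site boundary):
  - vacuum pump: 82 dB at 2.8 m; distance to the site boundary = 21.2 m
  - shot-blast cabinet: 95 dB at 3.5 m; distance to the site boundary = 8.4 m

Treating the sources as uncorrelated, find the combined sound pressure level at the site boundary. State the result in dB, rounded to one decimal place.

Apply inverse-square spreading to bring every level to the receiver, then sum 10^(L/10).
vacuum pump: 82 − 20·log₁₀(21.2/2.8) = 82 − 17.58 = 64.42 dB.
shot-blast cabinet: 95 − 20·log₁₀(8.4/3.5) = 95 − 7.60 = 87.40 dB.
Σ 10^(L/10) = 5.518e+08 → L_total = 10·log₁₀(5.518e+08) = 87.42 dB.

87.4 dB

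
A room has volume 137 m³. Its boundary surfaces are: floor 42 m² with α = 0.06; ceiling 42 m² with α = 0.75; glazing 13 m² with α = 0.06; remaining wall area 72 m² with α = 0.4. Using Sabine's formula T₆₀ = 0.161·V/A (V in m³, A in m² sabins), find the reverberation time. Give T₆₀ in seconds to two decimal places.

Total absorption A = 42·0.06 + 42·0.75 + 13·0.06 + 72·0.4 = 63.60 m² sabins.
T₆₀ = 0.161·V/A = 0.161·137/63.60 = 0.347 s.

0.35 s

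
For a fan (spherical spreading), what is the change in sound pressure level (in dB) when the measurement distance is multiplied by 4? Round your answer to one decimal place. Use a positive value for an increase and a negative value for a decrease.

A point source loses 6 dB per doubling of distance; generally ΔL = −20·log₁₀(r₂/r₁).
ΔL = −20·log₁₀(4) = -12.04 dB.

-12.0 dB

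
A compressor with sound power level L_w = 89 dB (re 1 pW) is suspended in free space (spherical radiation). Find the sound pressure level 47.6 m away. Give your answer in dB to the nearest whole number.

44 dB

The power spreads over a sphere of area 4π·r², so L_p = L_w − 10·log₁₀(4π·r²).
4π·r² = 2.847e+04 m², 10·log₁₀ of that is 44.544 dB.
L_p = 89 − 44.544 = 44.46 dB.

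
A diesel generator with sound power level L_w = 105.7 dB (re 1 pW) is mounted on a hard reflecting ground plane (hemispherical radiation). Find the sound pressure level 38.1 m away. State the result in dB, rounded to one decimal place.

66.1 dB

L_p = L_w − 10·log₁₀(2π·r²) with r = 38.1 m.
2π·r² = 9121 m², 10·log₁₀ of that is 39.600 dB.
L_p = 105.7 − 39.600 = 66.10 dB.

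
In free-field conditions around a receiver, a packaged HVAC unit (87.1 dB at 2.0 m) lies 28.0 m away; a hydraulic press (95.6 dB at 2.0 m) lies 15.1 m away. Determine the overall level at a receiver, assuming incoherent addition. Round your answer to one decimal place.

First find each source's level at the receiver (point-source: −20·log₁₀(r/r_ref)), then combine on an intensity basis.
packaged HVAC unit: 87.1 − 20·log₁₀(28.0/2.0) = 87.1 − 22.92 = 64.18 dB.
hydraulic press: 95.6 − 20·log₁₀(15.1/2.0) = 95.6 − 17.56 = 78.04 dB.
Σ 10^(L/10) = 6.631e+07 → L_total = 10·log₁₀(6.631e+07) = 78.22 dB.

78.2 dB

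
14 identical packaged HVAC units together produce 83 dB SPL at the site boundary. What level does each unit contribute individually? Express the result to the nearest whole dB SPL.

72 dB SPL

For N identical incoherent sources L_total = L₁ + 10·log₁₀ N, so L₁ = 83 − 10·log₁₀(14) = 83 − 11.461.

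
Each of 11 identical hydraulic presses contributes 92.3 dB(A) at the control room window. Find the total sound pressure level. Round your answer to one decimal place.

L_total = L₁ + 10·log₁₀ N for N identical incoherent sources.
L_total = 92.3 + 10·log₁₀(11) = 92.3 + 10.414 = 102.71 dB(A).

102.7 dB(A)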